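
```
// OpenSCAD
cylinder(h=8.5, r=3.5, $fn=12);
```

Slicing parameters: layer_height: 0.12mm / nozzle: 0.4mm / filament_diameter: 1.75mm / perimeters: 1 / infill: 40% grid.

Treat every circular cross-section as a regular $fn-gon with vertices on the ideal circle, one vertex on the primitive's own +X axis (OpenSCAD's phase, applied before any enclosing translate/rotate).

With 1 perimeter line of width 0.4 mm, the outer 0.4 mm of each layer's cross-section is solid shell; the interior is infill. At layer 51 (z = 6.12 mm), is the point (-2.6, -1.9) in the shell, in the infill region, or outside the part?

shell

At z = 6.12 mm: the cylinder: section is a regular 12-gon, circumradius r=3.5. Overall, the cross-section is a single solid region. The nearest boundary edge runs (-3.03, -1.75)→(-1.75, -3.03); distance from the point to it = 0.20 mm. The point is inside the cross-section, 0.20 mm from the nearest boundary — within the 0.4 mm shell band (1 × 0.4).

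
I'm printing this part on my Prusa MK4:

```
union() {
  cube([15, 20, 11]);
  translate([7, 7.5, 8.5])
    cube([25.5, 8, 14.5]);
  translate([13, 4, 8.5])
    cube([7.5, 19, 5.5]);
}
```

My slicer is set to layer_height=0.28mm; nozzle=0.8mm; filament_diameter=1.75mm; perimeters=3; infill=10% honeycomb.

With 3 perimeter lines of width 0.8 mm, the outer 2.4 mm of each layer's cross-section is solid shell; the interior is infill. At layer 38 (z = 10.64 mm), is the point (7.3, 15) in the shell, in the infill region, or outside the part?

infill

At z = 10.64 mm: the cube (footprint 15×20) is included at this height; the cube at (7, 7.5) (footprint 25.5×8) is included at this height; the cube at (13, 4) is present — its section is the full 7.5×19 rectangle; Combining (union): the regions partially overlap (shared area 140.00 mm²), so overlapping operands fuse into one piece — 1 connected region. Overall, the cross-section is a single solid region. The nearest boundary edge runs (0.00, 20.00)→(13.00, 20.00); distance from the point to it = 5.00 mm. The point is inside the cross-section and 5.00 mm from the nearest boundary — more than the 2.4 mm shell width (3 × 0.8), so it's in the infill interior.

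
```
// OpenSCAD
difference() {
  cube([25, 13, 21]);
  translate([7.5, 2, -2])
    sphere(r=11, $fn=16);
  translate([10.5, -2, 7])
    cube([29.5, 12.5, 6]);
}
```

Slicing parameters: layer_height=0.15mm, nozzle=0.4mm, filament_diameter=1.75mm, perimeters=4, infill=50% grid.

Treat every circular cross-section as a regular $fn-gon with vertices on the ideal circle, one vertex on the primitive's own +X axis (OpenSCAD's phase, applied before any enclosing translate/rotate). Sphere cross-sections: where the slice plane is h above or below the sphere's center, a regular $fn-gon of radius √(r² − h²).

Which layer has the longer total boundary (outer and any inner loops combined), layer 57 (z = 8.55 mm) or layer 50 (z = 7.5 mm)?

Layer 57 (z = 8.55): the 25×13 cube contributes its full rectangle (perimeter 76.00 mm); the sphere at (7.5, 2): section is a regular 16-gon, circumradius = √(r²−h²) = √(11²−10.55²) = 3.114 (perimeter = 2·16·3.114·sin(180°/16) = 19.44 mm); the cube at (10.5, -2) is present — its section is the full 29.5×12.5 rectangle (perimeter 84.00 mm); After the difference (first − rest): starting from the 25×13 cube, the r=11 sphere at (7.5, 2) partially overlaps it — only the 26.20 mm² overlap (of its 29.69 mm²) is removed, clipping the outline; the 29.5×12.5 cube at (10.5, -2) partially overlaps it — only the 152.18 mm² overlap (of its 368.75 mm²) is removed, clipping the outline — boundary = 83.10 mm. So its perimeter = 83.10 mm. Layer 50 (z = 7.5): the 25×13 cube contributes its full rectangle (perimeter 76.00 mm); the r=11 sphere at (7.5, 2) slices to a regular 16-gon of circumradius 5.545 (√(r²−h²) with h=9.5 from center) (perimeter = 2·16·5.545·sin(180°/16) = 34.62 mm); the 29.5×12.5 cube at (10.5, -2) contributes its full rectangle (perimeter 84.00 mm); Subtracting the remaining from the first: starting from the 25×13 cube, the r=11 sphere at (7.5, 2) partially overlaps it — only the 68.46 mm² overlap (of its 94.14 mm²) is removed, clipping the outline; the 29.5×12.5 cube at (10.5, -2) partially overlaps it — only the 139.58 mm² overlap (of its 368.75 mm²) is removed, clipping the outline — boundary = 75.23 mm. So its perimeter = 75.23 mm. Layer 57 is larger (83.10 vs 75.23 mm).

layer 57 (z = 8.55 mm)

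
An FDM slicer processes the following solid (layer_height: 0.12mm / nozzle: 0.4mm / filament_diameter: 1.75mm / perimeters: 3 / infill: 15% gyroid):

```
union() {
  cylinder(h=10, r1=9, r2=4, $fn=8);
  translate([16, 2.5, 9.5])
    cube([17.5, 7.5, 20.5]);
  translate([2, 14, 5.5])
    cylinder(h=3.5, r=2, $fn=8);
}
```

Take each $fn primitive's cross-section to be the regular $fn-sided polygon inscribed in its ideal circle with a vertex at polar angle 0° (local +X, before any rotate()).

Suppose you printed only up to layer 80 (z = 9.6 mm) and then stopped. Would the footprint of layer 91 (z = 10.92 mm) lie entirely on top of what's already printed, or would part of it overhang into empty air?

Compare the two slices. At z = 9.6: the cone: at t=0.960 of its height the radius interpolates to r₁+(r₂−r₁)t = 4.200, giving a regular 8-gon of that circumradius (area = (8/2)·4.200²·sin(360°/8) = 49.89 mm²); the cube at (16, 2.5) (footprint 17.5×7.5) is included at this height (area 131.25 mm²); the cylinder at (2, 14) is absent (z outside [5.5, 9]); Merging all regions: the 2 present regions are separate (no shared area or edge), so areas and boundary lengths simply add and each stays a separate island — area = 181.14 mm². At z = 10.92: the cone does not reach this height (z outside [0, 10]); the cube at (16, 2.5) is present — its section is the full 17.5×7.5 rectangle (area 131.25 mm²); the cylinder at (2, 14) does not reach this height (z outside [5.5, 9]); Merging all regions: only the 17.5×7.5 cube at (16, 2.5) is present, so the union is just that shape — area = 131.25 mm². Checking containment: the cross-section at z = 10.92 is a subset of the cross-section at z = 9.6.

entirely on top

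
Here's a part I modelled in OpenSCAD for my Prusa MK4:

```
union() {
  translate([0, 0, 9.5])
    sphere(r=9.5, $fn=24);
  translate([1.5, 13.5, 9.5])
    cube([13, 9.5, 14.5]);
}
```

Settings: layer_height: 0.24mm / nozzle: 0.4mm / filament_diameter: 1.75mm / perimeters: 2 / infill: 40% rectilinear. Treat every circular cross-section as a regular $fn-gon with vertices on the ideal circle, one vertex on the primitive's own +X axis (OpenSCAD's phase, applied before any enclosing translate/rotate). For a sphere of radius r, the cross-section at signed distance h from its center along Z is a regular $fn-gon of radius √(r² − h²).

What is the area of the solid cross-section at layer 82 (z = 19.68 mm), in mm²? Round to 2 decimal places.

At z = 19.68 mm: the sphere is absent (|z−center|=10.180 > r=9.5); the cube at (1.5, 13.5) (footprint 13×9.5) is included at this height (area 123.50 mm²); Combining (union): only the 13×9.5 cube at (1.5, 13.5) is present, so the union is just that shape — area = 123.50 mm². Overall, the cross-section is a single solid region. Net area = 123.50 mm².

123.50 mm²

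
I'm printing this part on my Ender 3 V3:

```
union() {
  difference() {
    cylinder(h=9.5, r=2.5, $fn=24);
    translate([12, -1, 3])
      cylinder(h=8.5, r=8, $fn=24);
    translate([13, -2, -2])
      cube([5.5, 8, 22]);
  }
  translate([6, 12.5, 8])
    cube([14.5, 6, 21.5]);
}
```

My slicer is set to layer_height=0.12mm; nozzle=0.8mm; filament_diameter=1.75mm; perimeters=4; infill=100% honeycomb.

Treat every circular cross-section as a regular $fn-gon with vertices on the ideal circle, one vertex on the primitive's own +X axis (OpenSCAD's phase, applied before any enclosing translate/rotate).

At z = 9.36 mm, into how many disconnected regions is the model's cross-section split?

2

At z = 9.36 mm: the r=2.5 cylinder contributes a regular 24-gon of circumradius 2.5; the r=8 cylinder at (12, -1) gives a regular 24-gon of circumradius 8 (constant along its height); the cube at (13, -2) (footprint 5.5×8) is included at this height; Taking the first minus the rest: starting from the r=2.5 cylinder, the r=8 cylinder at (12, -1) misses the remaining region (no effect); the 5.5×8 cube at (13, -2) misses the remaining region (no effect) — 1 connected region; the cube at (6, 12.5) (footprint 14.5×6) is included at this height; Taking the union: the 2 present regions are separate (no shared area or edge), so areas and boundary lengths simply add and each stays a separate island — 2 connected regions. The result has 2 disconnected regions.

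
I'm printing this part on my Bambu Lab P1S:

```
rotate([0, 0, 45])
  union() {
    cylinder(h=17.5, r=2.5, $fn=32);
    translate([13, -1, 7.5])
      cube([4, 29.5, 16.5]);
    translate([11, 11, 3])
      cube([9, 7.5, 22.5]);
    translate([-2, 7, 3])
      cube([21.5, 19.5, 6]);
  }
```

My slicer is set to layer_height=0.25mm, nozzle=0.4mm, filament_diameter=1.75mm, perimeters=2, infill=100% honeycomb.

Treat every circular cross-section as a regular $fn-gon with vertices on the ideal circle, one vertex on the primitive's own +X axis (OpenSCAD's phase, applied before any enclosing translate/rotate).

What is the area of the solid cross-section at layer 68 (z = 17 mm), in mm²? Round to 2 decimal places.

At z = 17 mm: the r=2.5 cylinder gives a regular 32-gon of circumradius 2.5 (constant along its height) (area = (32/2)·2.500²·sin(360°/32) = 19.51 mm²); the cube at (13, -1) is present — its section is the full 4×29.5 rectangle (area 118.00 mm²); the cube at (11, 11) is present — its section is the full 9×7.5 rectangle (area 67.50 mm²); the cube at (-2, 7) is not intersected at this z (z outside [3, 9]); Combining (union): the regions partially overlap — summed areas 205.01 mm² minus the doubly-counted overlap 30.00 mm² gives 175.01 mm² — area = 175.01 mm²; (rotated 45° about Z; rotation is an isometry so areas/perimeters/island counts are preserved). Overall, the cross-section has 2 separate islands. Net area = 175.01 mm².

175.01 mm²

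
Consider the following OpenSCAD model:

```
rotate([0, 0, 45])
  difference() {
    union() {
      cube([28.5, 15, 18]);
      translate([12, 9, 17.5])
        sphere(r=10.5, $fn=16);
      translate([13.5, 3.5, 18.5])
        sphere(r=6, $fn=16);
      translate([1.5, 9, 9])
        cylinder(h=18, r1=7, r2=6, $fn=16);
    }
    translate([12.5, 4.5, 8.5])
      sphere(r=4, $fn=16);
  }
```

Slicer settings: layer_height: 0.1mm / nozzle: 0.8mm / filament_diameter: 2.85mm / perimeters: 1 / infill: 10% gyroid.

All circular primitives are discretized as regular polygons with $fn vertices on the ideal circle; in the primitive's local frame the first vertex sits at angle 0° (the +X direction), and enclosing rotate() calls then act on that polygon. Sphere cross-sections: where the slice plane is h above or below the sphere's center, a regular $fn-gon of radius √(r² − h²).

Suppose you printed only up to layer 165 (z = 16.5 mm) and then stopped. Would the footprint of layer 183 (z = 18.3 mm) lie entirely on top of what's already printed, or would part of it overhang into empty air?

part overhangs

Compare the two slices. At z = 16.5: the 28.5×15 cube contributes its full rectangle (area 427.50 mm²); the sphere at (12, 9): section is a regular 16-gon, circumradius = √(r²−h²) = √(10.5²−1²) = 10.452 (area = (16/2)·10.452²·sin(360°/16) = 334.47 mm²); the r=6 sphere at (13.5, 3.5) contributes a regular 16-gon of circumradius √(6²−2²) = 5.657 (area = (16/2)·5.657²·sin(360°/16) = 97.97 mm²); the cone at (1.5, 9): at t=0.417 of its height the radius interpolates to r₁+(r₂−r₁)t = 6.583, giving a regular 16-gon of that circumradius (area = (16/2)·6.583²·sin(360°/16) = 132.68 mm²); Combining (union): the regions partially overlap — summed areas 992.62 mm² minus the doubly-counted overlap 451.45 mm² gives 541.17 mm² — area = 541.17 mm²; the sphere at (12.5, 4.5) is absent (|z−center|=8.000 > r=4); After the difference (first − rest): none of the subtracted shapes is present at this height, so that combined region is unchanged — area = 541.17 mm²; (rotated 45° about Z; rotation is an isometry so areas/perimeters/island counts are preserved). At z = 18.3: the cube is absent (z outside [0, 18]); the r=10.5 sphere at (12, 9) slices to a regular 16-gon of circumradius 10.469 (√(r²−h²) with h=0.8 from center) (area = (16/2)·10.469²·sin(360°/16) = 335.57 mm²); the r=6 sphere at (13.5, 3.5) slices to a regular 16-gon of circumradius 5.997 (√(r²−h²) with h=0.2 from center) (area = (16/2)·5.997²·sin(360°/16) = 110.09 mm²); the cone at (1.5, 9) (r1=7→r2=6) has section circumradius 6.483 here — a regular 16-gon (area = (16/2)·6.483²·sin(360°/16) = 128.68 mm²); Combining (union): the regions partially overlap — summed areas 574.34 mm² minus the doubly-counted overlap 154.86 mm² gives 419.48 mm² — area = 419.48 mm²; the sphere at (12.5, 4.5) is not intersected at this z (|z−center|=9.800 > r=4); After the difference (first − rest): none of the subtracted shapes is present at this height, so the result so far is unchanged — area = 419.48 mm²; (whole slice rotated 45° about Z — lengths, areas and connectivity unchanged). Checking containment: at z = 18.3 the cross-section extends beyond the z = 16.5 cross-section by about 3.39 mm².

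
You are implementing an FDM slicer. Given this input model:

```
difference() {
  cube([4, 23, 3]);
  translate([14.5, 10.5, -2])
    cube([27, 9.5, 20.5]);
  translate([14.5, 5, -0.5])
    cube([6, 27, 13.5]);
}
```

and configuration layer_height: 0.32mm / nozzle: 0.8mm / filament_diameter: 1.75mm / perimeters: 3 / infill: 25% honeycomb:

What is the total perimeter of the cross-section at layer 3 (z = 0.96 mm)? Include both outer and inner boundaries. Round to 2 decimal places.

54.00 mm

At z = 0.96 mm: the 4×23 cube contributes its full rectangle (perimeter 54.00 mm); the cube at (14.5, 10.5) is present — its section is the full 27×9.5 rectangle (perimeter 73.00 mm); the cube at (14.5, 5) is present — its section is the full 6×27 rectangle (perimeter 66.00 mm); Taking the first minus the rest: starting from the 4×23 cube, the 27×9.5 cube at (14.5, 10.5) misses the remaining region (no effect); the 6×27 cube at (14.5, 5) misses the remaining region (no effect) — boundary = 54.00 mm. Overall, the cross-section is a single solid region. Total boundary length (outer) = 54.00 mm.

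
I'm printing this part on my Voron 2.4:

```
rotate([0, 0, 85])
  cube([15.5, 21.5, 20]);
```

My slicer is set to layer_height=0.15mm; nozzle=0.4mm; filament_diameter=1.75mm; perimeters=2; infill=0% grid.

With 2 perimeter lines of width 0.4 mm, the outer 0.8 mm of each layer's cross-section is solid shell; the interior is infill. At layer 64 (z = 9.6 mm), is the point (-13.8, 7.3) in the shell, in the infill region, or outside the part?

infill

At z = 9.6 mm: the 15.5×21.5 cube contributes its full rectangle; (whole slice rotated 85° about Z — lengths, areas and connectivity unchanged). Overall, the cross-section is a single solid region. Undo the 85° rotation: the query point maps to (6.069, 14.384) in the un-rotated model frame. The nearest boundary edge runs (0.00, 21.50)→(0.00, 0.00); distance from the point to it = 6.07 mm. The point is inside the cross-section and 6.07 mm from the nearest boundary — more than the 0.8 mm shell width (2 × 0.4), so it's in the infill interior.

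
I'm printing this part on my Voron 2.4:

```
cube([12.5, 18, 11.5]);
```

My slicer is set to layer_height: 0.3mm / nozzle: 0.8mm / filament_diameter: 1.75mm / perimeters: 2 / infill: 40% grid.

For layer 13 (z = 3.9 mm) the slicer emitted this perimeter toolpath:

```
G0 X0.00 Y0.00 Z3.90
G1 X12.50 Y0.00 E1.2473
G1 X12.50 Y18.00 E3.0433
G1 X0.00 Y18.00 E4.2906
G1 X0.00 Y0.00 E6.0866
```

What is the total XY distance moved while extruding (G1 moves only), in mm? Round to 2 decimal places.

Sum the Euclidean lengths of each G1 segment: total = 61.00 mm.

61.00 mm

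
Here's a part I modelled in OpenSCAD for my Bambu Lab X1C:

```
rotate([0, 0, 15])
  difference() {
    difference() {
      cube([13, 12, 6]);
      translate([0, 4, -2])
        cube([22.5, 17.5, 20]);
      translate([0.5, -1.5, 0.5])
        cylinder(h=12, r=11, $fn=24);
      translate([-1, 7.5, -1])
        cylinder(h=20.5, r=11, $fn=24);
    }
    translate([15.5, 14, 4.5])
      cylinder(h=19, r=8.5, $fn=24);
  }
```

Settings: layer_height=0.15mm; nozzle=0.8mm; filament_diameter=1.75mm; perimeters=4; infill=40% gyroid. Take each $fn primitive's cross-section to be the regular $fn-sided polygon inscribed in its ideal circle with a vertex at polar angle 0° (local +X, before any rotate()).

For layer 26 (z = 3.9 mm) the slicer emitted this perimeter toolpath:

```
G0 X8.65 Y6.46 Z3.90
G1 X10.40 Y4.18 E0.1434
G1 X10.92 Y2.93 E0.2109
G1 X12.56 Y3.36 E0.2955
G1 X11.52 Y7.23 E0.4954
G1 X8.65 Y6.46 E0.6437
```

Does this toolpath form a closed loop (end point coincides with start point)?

Start point (G0): (8.65, 6.46). End point (last G1): the path returns to the start — closed.

yes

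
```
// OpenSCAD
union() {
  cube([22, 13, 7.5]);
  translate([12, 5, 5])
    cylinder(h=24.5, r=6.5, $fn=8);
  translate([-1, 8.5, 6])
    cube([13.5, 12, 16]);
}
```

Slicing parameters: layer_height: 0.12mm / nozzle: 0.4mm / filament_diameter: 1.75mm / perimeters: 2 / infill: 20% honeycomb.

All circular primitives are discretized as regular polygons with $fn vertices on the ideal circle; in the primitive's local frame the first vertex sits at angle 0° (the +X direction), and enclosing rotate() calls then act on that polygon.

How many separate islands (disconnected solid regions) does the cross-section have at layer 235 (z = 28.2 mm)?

At z = 28.2 mm: the cube is not intersected at this z (z outside [0, 7.5]); the r=6.5 cylinder at (12, 5) contributes a regular 8-gon of circumradius 6.5; the cube at (-1, 8.5) is absent (z outside [6, 22]); Combining (union): only the r=6.5 cylinder at (12, 5) is present, so the union is just that shape — 1 connected region. Overall, the cross-section is a single solid region. Island count = 1.

1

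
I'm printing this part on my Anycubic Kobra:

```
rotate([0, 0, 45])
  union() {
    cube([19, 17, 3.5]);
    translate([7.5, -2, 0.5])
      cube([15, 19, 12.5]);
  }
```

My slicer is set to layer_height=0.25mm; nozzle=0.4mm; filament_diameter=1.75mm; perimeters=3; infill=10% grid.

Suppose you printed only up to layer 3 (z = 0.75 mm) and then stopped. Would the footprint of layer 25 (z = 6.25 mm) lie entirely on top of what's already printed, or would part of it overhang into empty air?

entirely on top

Compare the two slices. At z = 0.75: the 19×17 cube contributes its full rectangle (area 323.00 mm²); the cube at (7.5, -2) is present — its section is the full 15×19 rectangle (area 285.00 mm²); Combining (union): the regions partially overlap — summed areas 608.00 mm² minus the doubly-counted overlap 195.50 mm² gives 412.50 mm² — area = 412.50 mm²; (whole slice rotated 45° about Z — lengths, areas and connectivity unchanged). At z = 6.25: the cube is not intersected at this z (z outside [0, 3.5]); the cube at (7.5, -2) is present — its section is the full 15×19 rectangle (area 285.00 mm²); Taking the union: only the 15×19 cube at (7.5, -2) is present, so the union is just that shape — area = 285.00 mm²; (rotated 45° about Z; rotation is an isometry so areas/perimeters/island counts are preserved). Checking containment: the cross-section at z = 6.25 is a subset of the cross-section at z = 0.75.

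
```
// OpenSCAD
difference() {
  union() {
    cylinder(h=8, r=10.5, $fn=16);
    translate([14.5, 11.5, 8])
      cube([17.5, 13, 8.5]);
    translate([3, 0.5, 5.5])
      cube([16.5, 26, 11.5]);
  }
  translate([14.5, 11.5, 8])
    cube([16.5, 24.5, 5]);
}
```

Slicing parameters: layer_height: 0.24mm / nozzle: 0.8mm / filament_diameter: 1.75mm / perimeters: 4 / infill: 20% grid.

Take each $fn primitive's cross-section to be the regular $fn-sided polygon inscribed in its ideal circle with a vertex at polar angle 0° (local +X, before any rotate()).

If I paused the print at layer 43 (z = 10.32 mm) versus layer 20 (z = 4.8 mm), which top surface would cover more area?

layer 43 (z = 10.32 mm)

Layer 43 (z = 10.32): the cylinder is not intersected at this z (z outside [0, 8]); the cube at (14.5, 11.5) is present — its section is the full 17.5×13 rectangle (area 227.50 mm²); the cube at (3, 0.5) (footprint 16.5×26) is included at this height (area 429.00 mm²); Combining (union): the regions partially overlap — summed areas 656.50 mm² minus the doubly-counted overlap 65.00 mm² gives 591.50 mm² — area = 591.50 mm²; the cube at (14.5, 11.5) is present — its section is the full 16.5×24.5 rectangle (area 404.25 mm²); Subtracting the remaining from the first: starting from that combined region (591.50 mm²), the 16.5×24.5 cube at (14.5, 11.5) partially overlaps it — only the 224.50 mm² overlap (of its 404.25 mm²) is removed, clipping the outline — area = 367.00 mm². So its area = 367.00 mm². Layer 20 (z = 4.8): the r=10.5 cylinder gives a regular 16-gon of circumradius 10.5 (constant along its height) (area = (16/2)·10.500²·sin(360°/16) = 337.53 mm²); the cube at (14.5, 11.5) is not intersected at this z (z outside [8, 16.5]); the cube at (3, 0.5) is not intersected at this z (z outside [5.5, 17]); Merging all regions: only the r=10.5 cylinder is present, so the union is just that shape — area = 337.53 mm²; the cube at (14.5, 11.5) is absent (z outside [8, 13]); After the difference (first − rest): none of the subtracted shapes is present at this height, so that combined region is unchanged — area = 337.53 mm². So its area = 337.53 mm². Layer 43 is larger (367.00 vs 337.53 mm²).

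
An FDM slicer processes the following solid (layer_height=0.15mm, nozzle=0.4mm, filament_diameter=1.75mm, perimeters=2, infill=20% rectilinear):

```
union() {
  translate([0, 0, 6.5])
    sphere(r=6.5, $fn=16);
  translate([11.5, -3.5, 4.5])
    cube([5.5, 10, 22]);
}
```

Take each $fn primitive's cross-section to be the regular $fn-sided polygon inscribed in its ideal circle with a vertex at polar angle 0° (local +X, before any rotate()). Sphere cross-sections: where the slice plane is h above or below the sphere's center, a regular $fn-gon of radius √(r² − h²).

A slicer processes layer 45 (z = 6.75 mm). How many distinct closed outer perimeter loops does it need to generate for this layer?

At z = 6.75 mm: the r=6.5 sphere contributes a regular 16-gon of circumradius √(6.5²−0.25²) = 6.495; the cube at (11.5, -3.5) is present — its section is the full 5.5×10 rectangle; Combining (union): the 2 present regions are separate (no shared area or edge), so areas and boundary lengths simply add and each stays a separate island — 2 connected regions. The result has 2 disconnected regions.

2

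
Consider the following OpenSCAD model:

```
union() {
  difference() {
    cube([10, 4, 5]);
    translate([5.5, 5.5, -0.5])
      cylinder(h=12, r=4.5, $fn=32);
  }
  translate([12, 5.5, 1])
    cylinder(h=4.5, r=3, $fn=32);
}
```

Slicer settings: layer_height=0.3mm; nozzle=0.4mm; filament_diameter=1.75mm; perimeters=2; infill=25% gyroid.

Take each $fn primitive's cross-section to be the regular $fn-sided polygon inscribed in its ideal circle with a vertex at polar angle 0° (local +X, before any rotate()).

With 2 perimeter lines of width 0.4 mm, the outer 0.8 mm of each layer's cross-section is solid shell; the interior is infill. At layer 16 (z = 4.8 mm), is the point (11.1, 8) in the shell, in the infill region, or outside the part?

shell

At z = 4.8 mm: the cube is present — its section is the full 10×4 rectangle; the cylinder at (5.5, 5.5): section is a regular 32-gon, circumradius r=4.5; Subtracting the remaining from the first: starting from the 10×4 cube, the r=4.5 cylinder at (5.5, 5.5) partially overlaps it — only the 18.41 mm² overlap (of its 63.21 mm²) is removed, clipping the outline — 1 connected region; the r=3 cylinder at (12, 5.5) gives a regular 32-gon of circumradius 3 (constant along its height); Merging all regions: the regions partially overlap (shared area 0.18 mm²), so overlapping operands fuse into one piece — 1 connected region. Overall, the cross-section is a single solid region. The nearest boundary edge runs (10.85, 8.27)→(11.41, 8.44); distance from the point to it = 0.33 mm. The point is inside the cross-section, 0.33 mm from the nearest boundary — within the 0.8 mm shell band (2 × 0.4).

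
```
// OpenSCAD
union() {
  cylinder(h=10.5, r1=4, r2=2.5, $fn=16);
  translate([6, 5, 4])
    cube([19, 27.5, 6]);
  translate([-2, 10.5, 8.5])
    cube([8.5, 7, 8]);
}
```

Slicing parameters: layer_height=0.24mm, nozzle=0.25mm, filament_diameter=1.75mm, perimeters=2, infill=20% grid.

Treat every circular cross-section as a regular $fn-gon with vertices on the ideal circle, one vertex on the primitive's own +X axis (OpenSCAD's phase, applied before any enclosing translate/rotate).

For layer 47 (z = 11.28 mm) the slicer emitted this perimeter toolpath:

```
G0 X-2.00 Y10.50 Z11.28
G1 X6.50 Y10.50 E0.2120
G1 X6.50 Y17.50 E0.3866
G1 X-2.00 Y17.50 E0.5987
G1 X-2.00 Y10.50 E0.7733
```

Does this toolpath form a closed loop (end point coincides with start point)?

yes

Start point (G0): (-2.00, 10.50). End point (last G1): the path returns to the start — closed.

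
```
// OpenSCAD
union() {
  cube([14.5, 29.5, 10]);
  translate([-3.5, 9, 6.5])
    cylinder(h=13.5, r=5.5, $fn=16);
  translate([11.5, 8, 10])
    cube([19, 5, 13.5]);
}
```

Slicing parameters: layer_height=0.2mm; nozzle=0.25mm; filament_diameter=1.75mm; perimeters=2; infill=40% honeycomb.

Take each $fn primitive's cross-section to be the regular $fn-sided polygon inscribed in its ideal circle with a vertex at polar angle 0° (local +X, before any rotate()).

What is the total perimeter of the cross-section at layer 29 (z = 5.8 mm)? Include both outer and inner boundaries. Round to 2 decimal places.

88.00 mm

At z = 5.8 mm: the cube is present — its section is the full 14.5×29.5 rectangle (perimeter 88.00 mm); the cylinder at (-3.5, 9) is not intersected at this z (z outside [6.5, 20]); the cube at (11.5, 8) is not intersected at this z (z outside [10, 23.5]); Taking the union: only the 14.5×29.5 cube is present, so the union is just that shape — boundary = 88.00 mm. Overall, the cross-section is a single solid region. Total boundary length (outer) = 88.00 mm.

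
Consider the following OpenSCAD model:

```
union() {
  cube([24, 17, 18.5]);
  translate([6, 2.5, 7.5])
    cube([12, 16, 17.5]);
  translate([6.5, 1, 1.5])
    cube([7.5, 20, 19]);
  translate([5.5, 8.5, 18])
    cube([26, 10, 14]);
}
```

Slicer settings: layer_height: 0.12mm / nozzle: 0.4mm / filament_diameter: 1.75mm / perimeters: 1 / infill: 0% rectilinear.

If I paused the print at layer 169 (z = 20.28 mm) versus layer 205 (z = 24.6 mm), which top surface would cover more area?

layer 169 (z = 20.28 mm)

Layer 169 (z = 20.28): the cube is absent (z outside [0, 18.5]); the 12×16 cube at (6, 2.5) contributes its full rectangle (area 192.00 mm²); the cube at (6.5, 1) is present — its section is the full 7.5×20 rectangle (area 150.00 mm²); the cube at (5.5, 8.5) (footprint 26×10) is included at this height (area 260.00 mm²); Combining (union): the regions partially overlap — summed areas 602.00 mm² minus the doubly-counted overlap 240.00 mm² gives 362.00 mm² — area = 362.00 mm². So its area = 362.00 mm². Layer 205 (z = 24.6): the cube is not intersected at this z (z outside [0, 18.5]); the cube at (6, 2.5) (footprint 12×16) is included at this height (area 192.00 mm²); the cube at (6.5, 1) is absent (z outside [1.5, 20.5]); the 26×10 cube at (5.5, 8.5) contributes its full rectangle (area 260.00 mm²); Merging all regions: the regions partially overlap — summed areas 452.00 mm² minus the doubly-counted overlap 120.00 mm² gives 332.00 mm² — area = 332.00 mm². So its area = 332.00 mm². Layer 169 is larger (362.00 vs 332.00 mm²).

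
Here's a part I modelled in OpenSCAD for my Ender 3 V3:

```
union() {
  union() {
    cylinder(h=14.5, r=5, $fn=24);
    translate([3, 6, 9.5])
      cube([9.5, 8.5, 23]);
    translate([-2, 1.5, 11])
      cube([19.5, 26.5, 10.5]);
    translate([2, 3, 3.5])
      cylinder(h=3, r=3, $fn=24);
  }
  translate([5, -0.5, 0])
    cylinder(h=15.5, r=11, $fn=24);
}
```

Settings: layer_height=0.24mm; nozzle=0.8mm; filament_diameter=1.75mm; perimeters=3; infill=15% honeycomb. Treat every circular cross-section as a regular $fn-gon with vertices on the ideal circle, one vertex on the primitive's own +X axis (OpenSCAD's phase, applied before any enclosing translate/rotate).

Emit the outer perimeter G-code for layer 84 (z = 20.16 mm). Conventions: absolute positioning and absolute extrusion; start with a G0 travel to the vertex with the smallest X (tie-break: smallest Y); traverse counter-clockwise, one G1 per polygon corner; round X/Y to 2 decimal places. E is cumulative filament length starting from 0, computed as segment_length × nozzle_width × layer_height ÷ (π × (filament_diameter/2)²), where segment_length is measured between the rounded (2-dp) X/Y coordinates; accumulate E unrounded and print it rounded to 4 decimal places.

At z = 20.16 mm: the cylinder does not reach this height (z outside [0, 14.5]); the cube at (3, 6) (footprint 9.5×8.5) is included at this height; the cube at (-2, 1.5) is present — its section is the full 19.5×26.5 rectangle; the cylinder at (2, 3) is absent (z outside [3.5, 6.5]); Merging all regions: the 9.5×8.5 cube at (3, 6) lies entirely inside the 19.5×26.5 cube at (-2, 1.5), so the union is just the 19.5×26.5 cube at (-2, 1.5) — 1 connected region; the cylinder at (5, -0.5) is absent (z outside [0, 15.5]); Merging all regions: only that combined region is present, so the union is just that shape — 1 connected region. The outline is a single polygon with 4 vertices. Extrusion per mm of travel: 0.8 × 0.24 / (π × 0.875²) = 0.079824. Accumulating E over each segment gives final E = 7.3438.

G0 X-2.00 Y1.50 Z20.16
G1 X17.50 Y1.50 E1.5566
G1 X17.50 Y28.00 E3.6719
G1 X-2.00 Y28.00 E5.2285
G1 X-2.00 Y1.50 E7.3438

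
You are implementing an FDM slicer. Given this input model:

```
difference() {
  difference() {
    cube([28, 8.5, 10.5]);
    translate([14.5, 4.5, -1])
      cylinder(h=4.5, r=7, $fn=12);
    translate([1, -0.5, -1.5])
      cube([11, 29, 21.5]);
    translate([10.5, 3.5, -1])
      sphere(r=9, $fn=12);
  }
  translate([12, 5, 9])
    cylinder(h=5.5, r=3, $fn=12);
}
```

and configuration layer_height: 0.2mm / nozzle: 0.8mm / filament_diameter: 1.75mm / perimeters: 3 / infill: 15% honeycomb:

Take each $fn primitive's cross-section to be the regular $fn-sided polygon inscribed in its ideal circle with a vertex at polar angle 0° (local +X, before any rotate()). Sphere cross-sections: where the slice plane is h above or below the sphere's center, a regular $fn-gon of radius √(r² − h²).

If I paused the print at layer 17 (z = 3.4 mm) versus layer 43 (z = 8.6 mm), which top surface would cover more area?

Layer 17 (z = 3.4): the 28×8.5 cube contributes its full rectangle (area 238.00 mm²); the cylinder at (14.5, 4.5): section is a regular 12-gon, circumradius r=7 (area = (12/2)·7.000²·sin(360°/12) = 147.00 mm²); the cube at (1, -0.5) (footprint 11×29) is included at this height (area 319.00 mm²); the r=9 sphere at (10.5, 3.5) slices to a regular 12-gon of circumradius 7.851 (√(r²−h²) with h=4.4 from center) (area = (12/2)·7.851²·sin(360°/12) = 184.92 mm²); After the difference (first − rest): starting from the 28×8.5 cube (238.00 mm²), the r=7 cylinder at (14.5, 4.5) partially overlaps it — only the 108.37 mm² overlap (of its 147.00 mm²) is removed, clipping the outline; the 11×29 cube at (1, -0.5) partially overlaps it — only the 60.56 mm² overlap (of its 319.00 mm²) is removed, clipping the outline; the r=9 sphere at (10.5, 3.5) misses the remaining region (no effect) — area = 69.06 mm²; the cylinder at (12, 5) does not reach this height (z outside [9, 14.5]); Subtracting the remaining from the first: none of the subtracted shapes is present at this height, so the result so far is unchanged — area = 69.06 mm². So its area = 69.06 mm². Layer 43 (z = 8.6): the cube is present — its section is the full 28×8.5 rectangle (area 238.00 mm²); the cylinder at (14.5, 4.5) is not intersected at this z (z outside [-1, 3.5]); the cube at (1, -0.5) (footprint 11×29) is included at this height (area 319.00 mm²); the sphere at (10.5, 3.5) is not intersected at this z (|z−center|=9.600 > r=9); After the difference (first − rest): starting from the 28×8.5 cube (238.00 mm²), the 11×29 cube at (1, -0.5) partially overlaps it — only the 93.50 mm² overlap (of its 319.00 mm²) is removed, clipping the outline — area = 144.50 mm²; the cylinder at (12, 5) is absent (z outside [9, 14.5]); Subtracting the remaining from the first: none of the subtracted shapes is present at this height, so that combined region is unchanged — area = 144.50 mm². So its area = 144.50 mm². Layer 43 is larger (144.50 vs 69.06 mm²).

layer 43 (z = 8.6 mm)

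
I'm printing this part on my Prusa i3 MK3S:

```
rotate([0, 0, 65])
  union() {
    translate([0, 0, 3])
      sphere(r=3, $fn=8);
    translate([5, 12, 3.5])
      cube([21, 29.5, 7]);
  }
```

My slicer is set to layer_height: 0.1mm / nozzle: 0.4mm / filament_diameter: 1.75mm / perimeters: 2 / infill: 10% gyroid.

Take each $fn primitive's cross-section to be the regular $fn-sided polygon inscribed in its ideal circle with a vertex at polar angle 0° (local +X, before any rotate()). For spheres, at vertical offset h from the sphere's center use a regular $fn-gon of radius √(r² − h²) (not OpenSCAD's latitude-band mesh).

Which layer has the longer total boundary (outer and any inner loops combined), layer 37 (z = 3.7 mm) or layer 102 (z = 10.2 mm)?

layer 37 (z = 3.7 mm)

Layer 37 (z = 3.7): the r=3 sphere contributes a regular 8-gon of circumradius √(3²−0.7²) = 2.917 (perimeter = 2·8·2.917·sin(180°/8) = 17.86 mm); the cube at (5, 12) (footprint 21×29.5) is included at this height (perimeter 101.00 mm); Merging all regions: the 2 present regions are separate (no shared area or edge), so areas and boundary lengths simply add and each stays a separate island — boundary = 118.86 mm; (whole slice rotated 65° about Z — lengths, areas and connectivity unchanged). So its perimeter = 118.86 mm. Layer 102 (z = 10.2): the sphere is not intersected at this z (|z−center|=7.200 > r=3); the cube at (5, 12) (footprint 21×29.5) is included at this height (perimeter 101.00 mm); Taking the union: only the 21×29.5 cube at (5, 12) is present, so the union is just that shape — boundary = 101.00 mm; (rotated 65° about Z; rotation is an isometry so areas/perimeters/island counts are preserved). So its perimeter = 101.00 mm. Layer 37 is larger (118.86 vs 101.00 mm).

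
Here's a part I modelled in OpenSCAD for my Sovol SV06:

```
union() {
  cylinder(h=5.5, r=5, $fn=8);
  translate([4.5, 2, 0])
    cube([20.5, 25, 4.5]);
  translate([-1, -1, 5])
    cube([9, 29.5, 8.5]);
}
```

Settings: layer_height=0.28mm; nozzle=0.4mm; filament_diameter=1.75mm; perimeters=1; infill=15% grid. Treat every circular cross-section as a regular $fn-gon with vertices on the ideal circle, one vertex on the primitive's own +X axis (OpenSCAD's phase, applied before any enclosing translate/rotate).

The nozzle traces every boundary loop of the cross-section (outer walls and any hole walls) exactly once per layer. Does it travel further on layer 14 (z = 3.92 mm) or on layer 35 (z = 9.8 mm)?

Layer 14 (z = 3.92): the r=5 cylinder gives a regular 8-gon of circumradius 5 (constant along its height) (perimeter = 2·8·5.000·sin(180°/8) = 30.61 mm); the 20.5×25 cube at (4.5, 2) contributes its full rectangle (perimeter 91.00 mm); the cube at (-1, -1) is absent (z outside [5, 13.5]); Combining (union): the 2 present regions are separate (no shared area or edge), so areas and boundary lengths simply add and each stays a separate island — boundary = 121.61 mm. So its perimeter = 121.61 mm. Layer 35 (z = 9.8): the cylinder is not intersected at this z (z outside [0, 5.5]); the cube at (4.5, 2) does not reach this height (z outside [0, 4.5]); the cube at (-1, -1) (footprint 9×29.5) is included at this height (perimeter 77.00 mm); Combining (union): only the 9×29.5 cube at (-1, -1) is present, so the union is just that shape — boundary = 77.00 mm. So its perimeter = 77.00 mm. Layer 14 is larger (121.61 vs 77.00 mm).

layer 14 (z = 3.92 mm)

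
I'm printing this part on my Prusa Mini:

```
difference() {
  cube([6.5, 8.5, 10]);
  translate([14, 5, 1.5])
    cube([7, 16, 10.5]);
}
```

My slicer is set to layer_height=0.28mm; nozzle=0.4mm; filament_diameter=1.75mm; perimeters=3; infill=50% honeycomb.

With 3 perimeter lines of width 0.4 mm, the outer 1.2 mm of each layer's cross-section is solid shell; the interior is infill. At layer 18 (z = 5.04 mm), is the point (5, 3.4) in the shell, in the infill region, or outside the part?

At z = 5.04 mm: the 6.5×8.5 cube contributes its full rectangle; the cube at (14, 5) (footprint 7×16) is included at this height; Subtracting the remaining from the first: starting from the 6.5×8.5 cube, the 7×16 cube at (14, 5) misses the remaining region (no effect) — 1 connected region. Overall, the cross-section is a single solid region. The nearest boundary edge runs (6.50, 8.50)→(6.50, 0.00); distance from the point to it = 1.50 mm. The point is inside the cross-section and 1.50 mm from the nearest boundary — more than the 1.2 mm shell width (3 × 0.4), so it's in the infill interior.

infill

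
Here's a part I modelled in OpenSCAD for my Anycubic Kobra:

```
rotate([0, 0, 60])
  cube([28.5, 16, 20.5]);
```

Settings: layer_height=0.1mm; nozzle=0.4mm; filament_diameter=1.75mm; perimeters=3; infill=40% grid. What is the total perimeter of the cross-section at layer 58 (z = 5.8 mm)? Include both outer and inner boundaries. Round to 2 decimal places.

At z = 5.8 mm: the cube is present — its section is the full 28.5×16 rectangle (perimeter 89.00 mm); (whole slice rotated 60° about Z — lengths, areas and connectivity unchanged). Overall, the cross-section is a single solid region. Total boundary length (outer) = 89.00 mm.

89.00 mm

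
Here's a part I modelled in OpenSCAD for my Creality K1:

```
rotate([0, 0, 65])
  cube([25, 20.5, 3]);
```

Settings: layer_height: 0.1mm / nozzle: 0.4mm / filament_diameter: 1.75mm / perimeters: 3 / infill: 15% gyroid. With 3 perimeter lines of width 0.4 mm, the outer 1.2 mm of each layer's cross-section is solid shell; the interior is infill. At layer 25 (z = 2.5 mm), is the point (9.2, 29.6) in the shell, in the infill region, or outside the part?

At z = 2.5 mm: the cube is present — its section is the full 25×20.5 rectangle; (rotated 65° about Z; rotation is an isometry so areas/perimeters/island counts are preserved). Overall, the cross-section is a single solid region. Undo the 65° rotation: the query point maps to (30.715, 4.171) in the un-rotated model frame. The nearest boundary edge runs (25.00, 0.00)→(25.00, 20.50); distance from the point to it = 5.71 mm. The point is not inside any of the regions above, so it lies outside the cross-section (5.71 mm from the nearest boundary).

outside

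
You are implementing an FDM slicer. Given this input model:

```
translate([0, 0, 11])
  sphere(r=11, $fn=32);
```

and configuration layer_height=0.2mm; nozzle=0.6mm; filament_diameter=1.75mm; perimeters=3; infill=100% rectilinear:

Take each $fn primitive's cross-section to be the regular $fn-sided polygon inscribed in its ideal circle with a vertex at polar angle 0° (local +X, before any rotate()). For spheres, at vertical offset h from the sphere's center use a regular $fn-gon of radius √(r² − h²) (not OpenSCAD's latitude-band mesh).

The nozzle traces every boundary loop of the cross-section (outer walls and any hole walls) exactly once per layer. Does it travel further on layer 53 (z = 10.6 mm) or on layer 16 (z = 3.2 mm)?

layer 53 (z = 10.6 mm)

Layer 53 (z = 10.6): the r=11 sphere contributes a regular 32-gon of circumradius √(11²−0.4²) = 10.993 (perimeter = 2·32·10.993·sin(180°/32) = 68.96 mm). So its perimeter = 68.96 mm. Layer 16 (z = 3.2): the r=11 sphere slices to a regular 32-gon of circumradius 7.756 (√(r²−h²) with h=7.8 from center) (perimeter = 2·32·7.756·sin(180°/32) = 48.66 mm). So its perimeter = 48.66 mm. Layer 53 is larger (68.96 vs 48.66 mm).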